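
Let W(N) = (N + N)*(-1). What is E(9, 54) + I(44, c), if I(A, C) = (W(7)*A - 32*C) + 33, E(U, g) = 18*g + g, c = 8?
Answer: 187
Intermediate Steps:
W(N) = -2*N (W(N) = (2*N)*(-1) = -2*N)
E(U, g) = 19*g
I(A, C) = 33 - 32*C - 14*A (I(A, C) = ((-2*7)*A - 32*C) + 33 = (-14*A - 32*C) + 33 = (-32*C - 14*A) + 33 = 33 - 32*C - 14*A)
E(9, 54) + I(44, c) = 19*54 + (33 - 32*8 - 14*44) = 1026 + (33 - 256 - 616) = 1026 - 839 = 187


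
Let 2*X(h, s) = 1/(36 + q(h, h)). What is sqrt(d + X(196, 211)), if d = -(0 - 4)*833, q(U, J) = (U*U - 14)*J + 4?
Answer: sqrt(47192115564475446)/3763416 ≈ 57.724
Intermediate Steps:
q(U, J) = 4 + J*(-14 + U**2) (q(U, J) = (U**2 - 14)*J + 4 = (-14 + U**2)*J + 4 = J*(-14 + U**2) + 4 = 4 + J*(-14 + U**2))
X(h, s) = 1/(2*(40 + h**3 - 14*h)) (X(h, s) = 1/(2*(36 + (4 - 14*h + h*h**2))) = 1/(2*(36 + (4 - 14*h + h**3))) = 1/(2*(36 + (4 + h**3 - 14*h))) = 1/(2*(40 + h**3 - 14*h)))
d = 3332 (d = -1*(-4)*833 = 4*833 = 3332)
sqrt(d + X(196, 211)) = sqrt(3332 + 1/(2*(40 + 196**3 - 14*196))) = sqrt(3332 + 1/(2*(40 + 7529536 - 2744))) = sqrt(3332 + (1/2)/7526832) = sqrt(3332 + (1/2)*(1/7526832)) = sqrt(3332 + 1/15053664) = sqrt(50158808449/15053664) = sqrt(47192115564475446)/3763416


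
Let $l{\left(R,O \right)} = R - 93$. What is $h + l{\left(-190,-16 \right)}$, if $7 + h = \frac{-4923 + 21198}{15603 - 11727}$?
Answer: $- \frac{369255}{1292} \approx -285.8$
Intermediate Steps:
$l{\left(R,O \right)} = -93 + R$ ($l{\left(R,O \right)} = R - 93 = -93 + R$)
$h = - \frac{3619}{1292}$ ($h = -7 + \frac{-4923 + 21198}{15603 - 11727} = -7 + \frac{16275}{3876} = -7 + 16275 \cdot \frac{1}{3876} = -7 + \frac{5425}{1292} = - \frac{3619}{1292} \approx -2.8011$)
$h + l{\left(-190,-16 \right)} = - \frac{3619}{1292} - 283 = - \frac{369255}{1292}$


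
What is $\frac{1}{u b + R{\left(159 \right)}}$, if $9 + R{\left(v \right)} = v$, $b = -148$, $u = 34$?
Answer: $- \frac{1}{4882} \approx -0.00020483$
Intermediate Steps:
$R{\left(v \right)} = -9 + v$
$\frac{1}{u b + R{\left(159 \right)}} = \frac{1}{34 \left(-148\right) + \left(-9 + 159\right)} = \frac{1}{-5032 + 150} = \frac{1}{-4882} = - \frac{1}{4882}$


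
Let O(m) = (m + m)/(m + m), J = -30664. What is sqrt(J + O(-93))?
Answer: 3*I*sqrt(3407) ≈ 175.11*I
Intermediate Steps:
O(m) = 1 (O(m) = (2*m)/((2*m)) = (2*m)*(1/(2*m)) = 1)
sqrt(J + O(-93)) = sqrt(-30664 + 1) = sqrt(-30663) = 3*I*sqrt(3407)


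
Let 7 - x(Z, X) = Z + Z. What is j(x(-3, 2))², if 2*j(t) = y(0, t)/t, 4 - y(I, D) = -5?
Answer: 81/676 ≈ 0.11982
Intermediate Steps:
y(I, D) = 9 (y(I, D) = 4 - 1*(-5) = 4 + 5 = 9)
x(Z, X) = 7 - 2*Z (x(Z, X) = 7 - (Z + Z) = 7 - 2*Z)
j(t) = 9/(2*t) (j(t) = (9/t)/2 = 9/(2*t))
j(x(-3, 2))² = (9/(2*(7 - 2*(-3))))² = (9/(2*(7 + 6)))² = ((9/2)/13)² = ((9/2)*(1/13))² = (9/26)² = 81/676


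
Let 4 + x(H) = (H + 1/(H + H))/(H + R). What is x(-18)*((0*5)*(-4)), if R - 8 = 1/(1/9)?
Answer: 0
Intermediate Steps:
R = 17 (R = 8 + 1/(1/9) = 8 + 1/(⅑) = 8 + 9 = 17)
x(H) = -4 + (H + 1/(2*H))/(17 + H) (x(H) = -4 + (H + 1/(H + H))/(H + 17) = -4 + (H + 1/(2*H))/(17 + H))
x(-18)*((0*5)*(-4)) = ((½)*(1 - 136*(-18) - 6*(-18)²)/(-18*(17 - 18)))*((0*5)*(-4)) = ((½)*(-1/18)*(1 + 2448 - 6*324)/(-1))*(0*(-4)) = ((½)*(-1/18)*(-1)*(1 + 2448 - 1944))*0 = ((½)*(-1/18)*(-1)*505)*0 = (505/36)*0 = 0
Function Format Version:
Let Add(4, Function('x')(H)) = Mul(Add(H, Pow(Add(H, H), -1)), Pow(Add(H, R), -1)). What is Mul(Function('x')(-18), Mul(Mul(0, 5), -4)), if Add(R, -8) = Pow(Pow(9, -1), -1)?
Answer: 0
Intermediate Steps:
R = 17 (R = Add(8, Pow(Pow(9, -1), -1)) = Add(8, Pow(Rational(1, 9), -1)) = Add(8, 9) = 17)
Function('x')(H) = Add(-4, Mul(Pow(Add(17, H), -1), Add(H, Mul(Rational(1, 2), Pow(H, -1))))) (Function('x')(H) = Add(-4, Mul(Add(H, Pow(Add(H, H), -1)), Pow(Add(H, 17), -1))) = Add(-4, Mul(Add(H, Pow(Mul(2, H), -1)), Pow(Add(17, H), -1))) = Add(-4, Mul(Add(H, Mul(Rational(1, 2), Pow(H, -1))), Pow(Add(17, H), -1))) = Add(-4, Mul(Pow(Add(17, H), -1), Add(H, Mul(Rational(1, 2), Pow(H, -1))))))
Mul(Function('x')(-18), Mul(Mul(0, 5), -4)) = Mul(Mul(Rational(1, 2), Pow(-18, -1), Pow(Add(17, -18), -1), Add(1, Mul(-136, -18), Mul(-6, Pow(-18, 2)))), Mul(Mul(0, 5), -4)) = Mul(Mul(Rational(1, 2), Rational(-1, 18), Pow(-1, -1), Add(1, 2448, Mul(-6, 324))), Mul(0, -4)) = Mul(Mul(Rational(1, 2), Rational(-1, 18), -1, Add(1, 2448, -1944)), 0) = Mul(Mul(Rational(1, 2), Rational(-1, 18), -1, 505), 0) = Mul(Rational(505, 36), 0) = 0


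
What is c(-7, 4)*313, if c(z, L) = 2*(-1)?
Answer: -626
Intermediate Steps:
c(z, L) = -2
c(-7, 4)*313 = -2*313 = -626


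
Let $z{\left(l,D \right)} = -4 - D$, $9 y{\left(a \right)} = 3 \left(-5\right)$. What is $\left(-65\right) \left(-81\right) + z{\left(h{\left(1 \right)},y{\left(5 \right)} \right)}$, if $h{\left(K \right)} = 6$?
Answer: $\frac{15788}{3} \approx 5262.7$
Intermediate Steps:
$y{\left(a \right)} = - \frac{5}{3}$ ($y{\left(a \right)} = \frac{3 \left(-5\right)}{9} = \frac{1}{9} \left(-15\right) = - \frac{5}{3}$)
$\left(-65\right) \left(-81\right) + z{\left(h{\left(1 \right)},y{\left(5 \right)} \right)} = \left(-65\right) \left(-81\right) - \frac{7}{3} = 5265 + \left(-4 + \frac{5}{3}\right) = 5265 - \frac{7}{3} = \frac{15788}{3}$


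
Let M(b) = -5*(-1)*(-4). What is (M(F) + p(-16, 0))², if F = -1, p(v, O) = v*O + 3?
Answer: 289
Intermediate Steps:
p(v, O) = 3 + O*v (p(v, O) = O*v + 3 = 3 + O*v)
M(b) = -20 (M(b) = 5*(-4) = -20)
(M(F) + p(-16, 0))² = (-20 + (3 + 0*(-16)))² = (-20 + (3 + 0))² = (-20 + 3)² = (-17)² = 289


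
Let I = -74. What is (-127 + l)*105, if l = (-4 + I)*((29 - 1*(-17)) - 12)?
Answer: -291795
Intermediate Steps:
l = -2652 (l = (-4 - 74)*((29 - 1*(-17)) - 12) = -78*((29 + 17) - 12) = -78*(46 - 12) = -78*34 = -2652)
(-127 + l)*105 = (-127 - 2652)*105 = -2779*105 = -291795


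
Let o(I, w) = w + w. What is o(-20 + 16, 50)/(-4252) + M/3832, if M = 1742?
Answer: 877973/2036708 ≈ 0.43107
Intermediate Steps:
o(I, w) = 2*w
o(-20 + 16, 50)/(-4252) + M/3832 = (2*50)/(-4252) + 1742/3832 = 100*(-1/4252) + 1742*(1/3832) = -25/1063 + 871/1916 = 877973/2036708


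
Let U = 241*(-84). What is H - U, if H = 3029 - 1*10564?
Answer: 12709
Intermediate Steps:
H = -7535 (H = 3029 - 10564 = -7535)
U = -20244
H - U = -7535 - 1*(-20244) = -7535 + 20244 = 12709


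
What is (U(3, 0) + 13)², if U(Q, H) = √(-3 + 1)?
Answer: (13 + I*√2)² ≈ 167.0 + 36.77*I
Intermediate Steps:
U(Q, H) = I*√2 (U(Q, H) = √(-2) = I*√2)
(U(3, 0) + 13)² = (I*√2 + 13)² = (13 + I*√2)²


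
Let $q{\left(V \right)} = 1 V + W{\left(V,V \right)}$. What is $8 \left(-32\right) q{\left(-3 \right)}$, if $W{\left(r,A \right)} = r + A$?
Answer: $2304$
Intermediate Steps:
$W{\left(r,A \right)} = A + r$
$q{\left(V \right)} = 3 V$ ($q{\left(V \right)} = 1 V + \left(V + V\right) = V + 2 V = 3 V$)
$8 \left(-32\right) q{\left(-3 \right)} = 8 \left(-32\right) 3 \left(-3\right) = \left(-256\right) \left(-9\right) = 2304$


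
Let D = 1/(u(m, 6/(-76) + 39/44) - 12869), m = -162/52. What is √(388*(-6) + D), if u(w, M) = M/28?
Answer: 2*I*√52812809592501245282/301236877 ≈ 48.249*I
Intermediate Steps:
m = -81/26 (m = -162*1/52 = -81/26 ≈ -3.1154)
u(w, M) = M/28 (u(w, M) = M*(1/28) = M/28)
D = -23408/301236877 (D = 1/((6/(-76) + 39/44)/28 - 12869) = 1/((6*(-1/76) + 39*(1/44))/28 - 12869) = 1/((-3/38 + 39/44)/28 - 12869) = 1/((1/28)*(675/836) - 12869) = 1/(675/23408 - 12869) = 1/(-301236877/23408) = -23408/301236877 ≈ -7.7706e-5)
√(388*(-6) + D) = √(388*(-6) - 23408/301236877) = √(-2328 - 23408/301236877) = √(-701279473064/301236877) = 2*I*√52812809592501245282/301236877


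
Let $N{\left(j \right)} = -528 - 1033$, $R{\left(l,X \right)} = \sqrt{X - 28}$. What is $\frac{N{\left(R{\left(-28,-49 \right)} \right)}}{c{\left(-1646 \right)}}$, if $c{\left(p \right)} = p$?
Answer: $\frac{1561}{1646} \approx 0.94836$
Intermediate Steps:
$R{\left(l,X \right)} = \sqrt{-28 + X}$
$N{\left(j \right)} = -1561$ ($N{\left(j \right)} = -528 - 1033 = -1561$)
$\frac{N{\left(R{\left(-28,-49 \right)} \right)}}{c{\left(-1646 \right)}} = - \frac{1561}{-1646} = \left(-1561\right) \left(- \frac{1}{1646}\right) = \frac{1561}{1646}$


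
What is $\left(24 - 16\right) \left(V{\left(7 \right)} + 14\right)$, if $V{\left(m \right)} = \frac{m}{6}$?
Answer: $\frac{364}{3} \approx 121.33$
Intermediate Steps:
$V{\left(m \right)} = \frac{m}{6}$ ($V{\left(m \right)} = m \frac{1}{6} = \frac{m}{6}$)
$\left(24 - 16\right) \left(V{\left(7 \right)} + 14\right) = \left(24 - 16\right) \left(\frac{1}{6} \cdot 7 + 14\right) = \left(24 - 16\right) \left(\frac{7}{6} + 14\right) = 8 \cdot \frac{91}{6} = \frac{364}{3}$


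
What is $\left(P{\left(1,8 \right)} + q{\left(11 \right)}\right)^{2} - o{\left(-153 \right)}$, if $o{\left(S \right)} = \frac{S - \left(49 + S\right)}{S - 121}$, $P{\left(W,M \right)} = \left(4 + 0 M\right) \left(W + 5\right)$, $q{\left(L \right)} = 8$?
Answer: $\frac{280527}{274} \approx 1023.8$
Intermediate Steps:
$P{\left(W,M \right)} = 20 + 4 W$ ($P{\left(W,M \right)} = \left(4 + 0\right) \left(5 + W\right) = 4 \left(5 + W\right) = 20 + 4 W$)
$o{\left(S \right)} = - \frac{49}{-121 + S}$
$\left(P{\left(1,8 \right)} + q{\left(11 \right)}\right)^{2} - o{\left(-153 \right)} = \left(\left(20 + 4 \cdot 1\right) + 8\right)^{2} - - \frac{49}{-121 - 153} = \left(\left(20 + 4\right) + 8\right)^{2} - - \frac{49}{-274} = \left(24 + 8\right)^{2} - \left(-49\right) \left(- \frac{1}{274}\right) = 32^{2} - \frac{49}{274} = 1024 - \frac{49}{274} = \frac{280527}{274}$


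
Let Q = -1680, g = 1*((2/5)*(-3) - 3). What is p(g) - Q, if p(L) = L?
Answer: 8379/5 ≈ 1675.8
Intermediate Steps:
g = -21/5 (g = 1*((2*(⅕))*(-3) - 3) = 1*((⅖)*(-3) - 3) = 1*(-6/5 - 3) = 1*(-21/5) = -21/5 ≈ -4.2000)
p(g) - Q = -21/5 - 1*(-1680) = -21/5 + 1680 = 8379/5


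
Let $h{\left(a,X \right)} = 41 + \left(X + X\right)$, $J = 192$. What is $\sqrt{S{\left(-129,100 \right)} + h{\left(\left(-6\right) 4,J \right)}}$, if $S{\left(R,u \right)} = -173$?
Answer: $6 \sqrt{7} \approx 15.875$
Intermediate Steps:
$h{\left(a,X \right)} = 41 + 2 X$
$\sqrt{S{\left(-129,100 \right)} + h{\left(\left(-6\right) 4,J \right)}} = \sqrt{-173 + \left(41 + 2 \cdot 192\right)} = \sqrt{-173 + \left(41 + 384\right)} = \sqrt{-173 + 425} = \sqrt{252} = 6 \sqrt{7}$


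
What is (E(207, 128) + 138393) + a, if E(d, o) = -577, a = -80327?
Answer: 57489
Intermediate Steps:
(E(207, 128) + 138393) + a = (-577 + 138393) - 80327 = 137816 - 80327 = 57489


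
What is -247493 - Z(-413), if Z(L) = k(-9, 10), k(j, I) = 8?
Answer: -247501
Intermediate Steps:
Z(L) = 8
-247493 - Z(-413) = -247493 - 1*8 = -247493 - 8 = -247501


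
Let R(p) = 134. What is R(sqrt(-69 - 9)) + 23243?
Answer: 23377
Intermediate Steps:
R(sqrt(-69 - 9)) + 23243 = 134 + 23243 = 23377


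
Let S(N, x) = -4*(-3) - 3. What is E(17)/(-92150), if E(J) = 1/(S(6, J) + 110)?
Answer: -1/10965850 ≈ -9.1192e-8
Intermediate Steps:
S(N, x) = 9 (S(N, x) = 12 - 3 = 9)
E(J) = 1/119 (E(J) = 1/(9 + 110) = 1/119)
E(17)/(-92150) = (1/119)/(-92150) = (1/119)*(-1/92150) = -1/10965850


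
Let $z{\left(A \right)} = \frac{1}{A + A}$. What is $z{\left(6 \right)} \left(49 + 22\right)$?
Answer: $\frac{71}{12} \approx 5.9167$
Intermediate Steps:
$z{\left(A \right)} = \frac{1}{2 A}$
$z{\left(6 \right)} \left(49 + 22\right) = \frac{1}{2 \cdot 6} \left(49 + 22\right) = \frac{1}{2} \cdot \frac{1}{6} \cdot 71 = \frac{1}{12} \cdot 71 = \frac{71}{12}$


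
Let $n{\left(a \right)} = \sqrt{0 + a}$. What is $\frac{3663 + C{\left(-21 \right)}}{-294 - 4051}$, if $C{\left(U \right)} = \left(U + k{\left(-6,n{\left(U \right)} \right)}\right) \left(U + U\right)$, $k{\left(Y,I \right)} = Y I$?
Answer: $- \frac{909}{869} - \frac{252 i \sqrt{21}}{4345} \approx -1.046 - 0.26578 i$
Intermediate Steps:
$n{\left(a \right)} = \sqrt{a}$
$k{\left(Y,I \right)} = I Y$
$C{\left(U \right)} = 2 U \left(U - 6 \sqrt{U}\right)$ ($C{\left(U \right)} = \left(U + \sqrt{U} \left(-6\right)\right) \left(U + U\right) = \left(U - 6 \sqrt{U}\right) 2 U = 2 U \left(U - 6 \sqrt{U}\right)$)
$\frac{3663 + C{\left(-21 \right)}}{-294 - 4051} = \frac{3663 + 2 \left(-21\right) \left(-21 - 6 \sqrt{-21}\right)}{-294 - 4051} = \frac{3663 + 2 \left(-21\right) \left(-21 - 6 i \sqrt{21}\right)}{-4345} = \left(3663 + 2 \left(-21\right) \left(-21 - 6 i \sqrt{21}\right)\right) \left(- \frac{1}{4345}\right) = \left(3663 + \left(882 + 252 i \sqrt{21}\right)\right) \left(- \frac{1}{4345}\right) = \left(4545 + 252 i \sqrt{21}\right) \left(- \frac{1}{4345}\right) = - \frac{909}{869} - \frac{252 i \sqrt{21}}{4345}$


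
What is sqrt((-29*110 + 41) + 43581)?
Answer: 76*sqrt(7) ≈ 201.08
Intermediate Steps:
sqrt((-29*110 + 41) + 43581) = sqrt((-3190 + 41) + 43581) = sqrt(-3149 + 43581) = sqrt(40432) = 76*sqrt(7)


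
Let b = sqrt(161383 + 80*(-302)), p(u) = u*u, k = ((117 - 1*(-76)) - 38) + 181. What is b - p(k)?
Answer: -112896 + 3*sqrt(15247) ≈ -1.1253e+5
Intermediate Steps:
k = 336 (k = ((117 + 76) - 38) + 181 = (193 - 38) + 181 = 155 + 181 = 336)
p(u) = u**2
b = 3*sqrt(15247) (b = sqrt(161383 - 24160) = sqrt(137223) = 3*sqrt(15247) ≈ 370.44)
b - p(k) = 3*sqrt(15247) - 1*336**2 = 3*sqrt(15247) - 1*112896 = 3*sqrt(15247) - 112896 = -112896 + 3*sqrt(15247)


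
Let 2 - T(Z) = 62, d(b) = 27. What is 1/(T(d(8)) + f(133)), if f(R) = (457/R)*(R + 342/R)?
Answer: 931/377833 ≈ 0.0024641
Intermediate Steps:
T(Z) = -60 (T(Z) = 2 - 1*62 = 2 - 62 = -60)
f(R) = 457*(R + 342/R)/R
1/(T(d(8)) + f(133)) = 1/(-60 + (457 + 156294/133²)) = 1/(-60 + (457 + 156294*(1/17689))) = 1/(-60 + (457 + 8226/931)) = 1/(-60 + 433693/931) = 1/(377833/931) = 931/377833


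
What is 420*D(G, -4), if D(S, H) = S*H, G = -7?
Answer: 11760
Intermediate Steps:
D(S, H) = H*S
420*D(G, -4) = 420*(-4*(-7)) = 420*28 = 11760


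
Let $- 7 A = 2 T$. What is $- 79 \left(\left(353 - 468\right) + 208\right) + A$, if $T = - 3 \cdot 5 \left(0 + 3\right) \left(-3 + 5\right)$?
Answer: $- \frac{51249}{7} \approx -7321.3$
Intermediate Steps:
$T = -90$ ($T = - 3 \cdot 5 \cdot 3 \cdot 2 = - 3 \cdot 15 \cdot 2 = - 45 \cdot 2 = \left(-1\right) 90 = -90$)
$A = \frac{180}{7}$ ($A = - \frac{2 \left(-90\right)}{7} = \left(- \frac{1}{7}\right) \left(-180\right) = \frac{180}{7} \approx 25.714$)
$- 79 \left(\left(353 - 468\right) + 208\right) + A = - 79 \left(\left(353 - 468\right) + 208\right) + \frac{180}{7} = - 79 \left(-115 + 208\right) + \frac{180}{7} = \left(-79\right) 93 + \frac{180}{7} = -7347 + \frac{180}{7} = - \frac{51249}{7}$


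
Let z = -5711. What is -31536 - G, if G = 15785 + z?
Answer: -41610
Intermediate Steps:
G = 10074 (G = 15785 - 5711 = 10074)
-31536 - G = -31536 - 1*10074 = -31536 - 10074 = -41610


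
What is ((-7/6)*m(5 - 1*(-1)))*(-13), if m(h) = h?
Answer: 91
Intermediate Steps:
((-7/6)*m(5 - 1*(-1)))*(-13) = ((-7/6)*(5 - 1*(-1)))*(-13) = ((-7*⅙)*(5 + 1))*(-13) = -7/6*6*(-13) = -7*(-13) = 91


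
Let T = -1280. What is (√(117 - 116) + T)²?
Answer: 1635841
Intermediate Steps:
(√(117 - 116) + T)² = (√(117 - 116) - 1280)² = (√1 - 1280)² = (1 - 1280)² = (-1279)² = 1635841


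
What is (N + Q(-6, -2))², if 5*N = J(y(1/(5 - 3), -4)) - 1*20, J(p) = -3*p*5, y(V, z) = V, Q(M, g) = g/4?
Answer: 36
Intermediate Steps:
Q(M, g) = g/4 (Q(M, g) = g*(¼) = g/4)
J(p) = -15*p (J(p) = -3*p*5 = -15*p)
N = -11/2 (N = (-15/(5 - 3) - 1*20)/5 = (-15/2 - 20)/5 = (⅕)*(-55/2) = -11/2 ≈ -5.5000)
(N + Q(-6, -2))² = (-11/2 + (¼)*(-2))² = (-11/2 - ½)² = (-6)² = 36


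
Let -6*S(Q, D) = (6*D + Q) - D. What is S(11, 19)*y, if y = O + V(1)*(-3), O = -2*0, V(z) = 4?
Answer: 212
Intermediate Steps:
O = 0
S(Q, D) = -5*D/6 - Q/6 (S(Q, D) = -((6*D + Q) - D)/6 = -((Q + 6*D) - D)/6 = -(Q + 5*D)/6 = -5*D/6 - Q/6)
y = -12 (y = 0 + 4*(-3) = 0 - 12 = -12)
S(11, 19)*y = (-⅚*19 - ⅙*11)*(-12) = (-95/6 - 11/6)*(-12) = -53/3*(-12) = 212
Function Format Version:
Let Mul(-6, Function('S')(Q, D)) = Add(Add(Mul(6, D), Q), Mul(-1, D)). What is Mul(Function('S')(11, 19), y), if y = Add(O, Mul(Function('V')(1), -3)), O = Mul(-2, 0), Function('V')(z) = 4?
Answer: 212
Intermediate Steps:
O = 0
Function('S')(Q, D) = Add(Mul(Rational(-5, 6), D), Mul(Rational(-1, 6), Q)) (Function('S')(Q, D) = Mul(Rational(-1, 6), Add(Add(Mul(6, D), Q), Mul(-1, D))) = Mul(Rational(-1, 6), Add(Add(Q, Mul(6, D)), Mul(-1, D))) = Mul(Rational(-1, 6), Add(Q, Mul(5, D))) = Add(Mul(Rational(-5, 6), D), Mul(Rational(-1, 6), Q)))
y = -12 (y = Add(0, Mul(4, -3)) = Add(0, -12) = -12)
Mul(Function('S')(11, 19), y) = Mul(Add(Mul(Rational(-5, 6), 19), Mul(Rational(-1, 6), 11)), -12) = Mul(Add(Rational(-95, 6), Rational(-11, 6)), -12) = Mul(Rational(-53, 3), -12) = 212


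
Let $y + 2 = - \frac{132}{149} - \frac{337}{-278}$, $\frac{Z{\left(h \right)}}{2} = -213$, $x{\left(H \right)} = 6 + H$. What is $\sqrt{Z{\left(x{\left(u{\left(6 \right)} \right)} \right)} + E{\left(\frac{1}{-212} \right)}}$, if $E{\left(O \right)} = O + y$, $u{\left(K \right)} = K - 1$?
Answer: $\frac{i \sqrt{2061252413768015}}{2195366} \approx 20.68 i$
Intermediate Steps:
$u{\left(K \right)} = -1 + K$ ($u{\left(K \right)} = K - 1 = -1 + K$)
$Z{\left(h \right)} = -426$ ($Z{\left(h \right)} = 2 \left(-213\right) = -426$)
$y = - \frac{69327}{41422}$ ($y = -2 - \left(- \frac{337}{278} + \frac{132}{149}\right) = -2 - - \frac{13517}{41422} = -2 + \left(- \frac{132}{149} + \frac{337}{278}\right) = -2 + \frac{13517}{41422} = - \frac{69327}{41422} \approx -1.6737$)
$E{\left(O \right)} = - \frac{69327}{41422} + O$ ($E{\left(O \right)} = O - \frac{69327}{41422} = - \frac{69327}{41422} + O$)
$\sqrt{Z{\left(x{\left(u{\left(6 \right)} \right)} \right)} + E{\left(\frac{1}{-212} \right)}} = \sqrt{-426 - \left(\frac{69327}{41422} - \frac{1}{-212}\right)} = \sqrt{-426 - \frac{7369373}{4390732}} = \sqrt{- \frac{1877821205}{4390732}} = \frac{i \sqrt{2061252413768015}}{2195366}$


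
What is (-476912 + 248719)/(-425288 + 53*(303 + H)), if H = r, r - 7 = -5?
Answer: 228193/409123 ≈ 0.55776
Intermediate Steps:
r = 2 (r = 7 - 5 = 2)
H = 2
(-476912 + 248719)/(-425288 + 53*(303 + H)) = (-476912 + 248719)/(-425288 + 53*(303 + 2)) = -228193/(-425288 + 53*305) = -228193/(-425288 + 16165) = -228193/(-409123) = -228193*(-1/409123) = 228193/409123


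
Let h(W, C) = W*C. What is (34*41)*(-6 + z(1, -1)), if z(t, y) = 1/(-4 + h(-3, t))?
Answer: -59942/7 ≈ -8563.1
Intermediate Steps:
h(W, C) = C*W
z(t, y) = 1/(-4 - 3*t) (z(t, y) = 1/(-4 + t*(-3)) = 1/(-4 - 3*t))
(34*41)*(-6 + z(1, -1)) = (34*41)*(-6 + 1/(-4 - 3*1)) = 1394*(-6 + 1/(-4 - 3)) = 1394*(-6 + 1/(-7)) = 1394*(-6 - 1/7) = 1394*(-43/7) = -59942/7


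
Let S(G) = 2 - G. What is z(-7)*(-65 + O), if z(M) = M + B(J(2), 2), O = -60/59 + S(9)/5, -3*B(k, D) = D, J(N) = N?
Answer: 457424/885 ≈ 516.86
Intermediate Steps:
B(k, D) = -D/3
O = -713/295 (O = -60/59 + (2 - 1*9)/5 = -60*1/59 + (2 - 9)*(⅕) = -60/59 - 7*⅕ = -60/59 - 7/5 = -713/295 ≈ -2.4170)
z(M) = -⅔ + M (z(M) = M - ⅓*2 = M - ⅔ = -⅔ + M)
z(-7)*(-65 + O) = (-⅔ - 7)*(-65 - 713/295) = -23/3*(-19888/295) = 457424/885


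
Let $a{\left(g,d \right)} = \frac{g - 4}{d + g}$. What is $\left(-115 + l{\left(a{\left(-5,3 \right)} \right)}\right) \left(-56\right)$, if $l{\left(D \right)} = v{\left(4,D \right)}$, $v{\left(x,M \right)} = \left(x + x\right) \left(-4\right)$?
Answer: $8232$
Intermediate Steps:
$a{\left(g,d \right)} = \frac{-4 + g}{d + g}$
$v{\left(x,M \right)} = - 8 x$ ($v{\left(x,M \right)} = 2 x \left(-4\right) = - 8 x$)
$l{\left(D \right)} = -32$ ($l{\left(D \right)} = \left(-8\right) 4 = -32$)
$\left(-115 + l{\left(a{\left(-5,3 \right)} \right)}\right) \left(-56\right) = \left(-115 - 32\right) \left(-56\right) = \left(-147\right) \left(-56\right) = 8232$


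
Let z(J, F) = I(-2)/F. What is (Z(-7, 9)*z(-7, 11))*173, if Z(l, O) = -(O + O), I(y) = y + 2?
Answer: 0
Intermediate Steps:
I(y) = 2 + y
z(J, F) = 0 (z(J, F) = (2 - 2)/F = 0/F = 0)
Z(l, O) = -2*O
(Z(-7, 9)*z(-7, 11))*173 = (-2*9*0)*173 = -18*0*173 = 0*173 = 0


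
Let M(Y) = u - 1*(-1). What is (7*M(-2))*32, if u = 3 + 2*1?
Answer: 1344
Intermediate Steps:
u = 5 (u = 3 + 2 = 5)
M(Y) = 6 (M(Y) = 5 - 1*(-1) = 5 + 1 = 6)
(7*M(-2))*32 = (7*6)*32 = 42*32 = 1344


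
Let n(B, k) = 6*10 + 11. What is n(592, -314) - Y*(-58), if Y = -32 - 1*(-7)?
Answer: -1379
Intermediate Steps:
n(B, k) = 71 (n(B, k) = 60 + 11 = 71)
Y = -25 (Y = -32 + 7 = -25)
n(592, -314) - Y*(-58) = 71 - 1*(-25)*(-58) = 71 + 25*(-58) = 71 - 1450 = -1379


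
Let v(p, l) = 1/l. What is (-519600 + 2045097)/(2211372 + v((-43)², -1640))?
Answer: 2501815080/3626650079 ≈ 0.68984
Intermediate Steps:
(-519600 + 2045097)/(2211372 + v((-43)², -1640)) = (-519600 + 2045097)/(2211372 + 1/(-1640)) = 1525497/(2211372 - 1/1640) = 1525497/(3626650079/1640) = 1525497*(1640/3626650079) = 2501815080/3626650079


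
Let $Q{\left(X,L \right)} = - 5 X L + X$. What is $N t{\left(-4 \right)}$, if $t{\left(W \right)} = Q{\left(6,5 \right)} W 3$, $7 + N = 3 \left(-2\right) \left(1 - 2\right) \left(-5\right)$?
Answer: $-63936$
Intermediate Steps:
$Q{\left(X,L \right)} = X - 5 L X$ ($Q{\left(X,L \right)} = - 5 L X + X = X - 5 L X$)
$N = -37$ ($N = -7 + 3 \left(-2\right) \left(1 - 2\right) \left(-5\right) = -7 - 6 \left(\left(-1\right) \left(-5\right)\right) = -7 - 30 = -37$)
$t{\left(W \right)} = - 432 W$ ($t{\left(W \right)} = 6 \left(1 - 25\right) W 3 = 6 \left(-24\right) W 3 = - 144 W 3 = - 432 W$)
$N t{\left(-4 \right)} = - 37 \left(\left(-432\right) \left(-4\right)\right) = \left(-37\right) 1728 = -63936$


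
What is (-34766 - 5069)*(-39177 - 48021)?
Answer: 3473532330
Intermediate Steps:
(-34766 - 5069)*(-39177 - 48021) = -39835*(-87198) = 3473532330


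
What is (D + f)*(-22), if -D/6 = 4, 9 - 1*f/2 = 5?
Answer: 352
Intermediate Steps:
f = 8 (f = 18 - 2*5 = 18 - 10 = 8)
D = -24 (D = -6*4 = -24)
(D + f)*(-22) = (-24 + 8)*(-22) = -16*(-22) = 352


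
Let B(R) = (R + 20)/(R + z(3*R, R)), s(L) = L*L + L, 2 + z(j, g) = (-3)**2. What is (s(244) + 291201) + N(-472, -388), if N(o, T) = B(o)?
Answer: 163206617/465 ≈ 3.5098e+5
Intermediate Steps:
z(j, g) = 7 (z(j, g) = -2 + (-3)**2 = -2 + 9 = 7)
s(L) = L + L**2 (s(L) = L**2 + L = L + L**2)
B(R) = (20 + R)/(7 + R) (B(R) = (R + 20)/(R + 7) = (20 + R)/(7 + R))
N(o, T) = (20 + o)/(7 + o)
(s(244) + 291201) + N(-472, -388) = (244*(1 + 244) + 291201) + (20 - 472)/(7 - 472) = (244*245 + 291201) - 452/(-465) = (59780 + 291201) - 1/465*(-452) = 350981 + 452/465 = 163206617/465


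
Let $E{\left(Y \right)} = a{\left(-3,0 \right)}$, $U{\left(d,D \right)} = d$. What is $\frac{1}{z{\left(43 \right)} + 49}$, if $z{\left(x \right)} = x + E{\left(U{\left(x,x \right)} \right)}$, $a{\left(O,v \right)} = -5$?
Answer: $\frac{1}{87} \approx 0.011494$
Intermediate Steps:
$E{\left(Y \right)} = -5$
$z{\left(x \right)} = -5 + x$ ($z{\left(x \right)} = x - 5 = -5 + x$)
$\frac{1}{z{\left(43 \right)} + 49} = \frac{1}{\left(-5 + 43\right) + 49} = \frac{1}{38 + 49} = \frac{1}{87}$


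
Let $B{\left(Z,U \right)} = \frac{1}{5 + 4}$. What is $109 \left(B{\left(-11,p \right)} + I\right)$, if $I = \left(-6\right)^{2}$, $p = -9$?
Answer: $\frac{35425}{9} \approx 3936.1$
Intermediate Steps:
$B{\left(Z,U \right)} = \frac{1}{9}$
$I = 36$
$109 \left(B{\left(-11,p \right)} + I\right) = 109 \left(\frac{1}{9} + 36\right) = 109 \cdot \frac{325}{9} = \frac{35425}{9}$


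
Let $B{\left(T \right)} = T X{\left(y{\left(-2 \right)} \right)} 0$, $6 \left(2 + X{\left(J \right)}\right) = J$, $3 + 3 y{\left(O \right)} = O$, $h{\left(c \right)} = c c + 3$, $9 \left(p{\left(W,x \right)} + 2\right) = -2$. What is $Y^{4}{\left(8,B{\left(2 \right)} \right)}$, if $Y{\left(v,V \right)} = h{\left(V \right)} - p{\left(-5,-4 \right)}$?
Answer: $\frac{4879681}{6561} \approx 743.74$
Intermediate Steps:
$p{\left(W,x \right)} = - \frac{20}{9}$ ($p{\left(W,x \right)} = -2 + \frac{1}{9} \left(-2\right) = -2 - \frac{2}{9} = - \frac{20}{9}$)
$h{\left(c \right)} = 3 + c^{2}$ ($h{\left(c \right)} = c^{2} + 3 = 3 + c^{2}$)
$y{\left(O \right)} = -1 + \frac{O}{3}$
$X{\left(J \right)} = -2 + \frac{J}{6}$
$B{\left(T \right)} = 0$ ($B{\left(T \right)} = T \left(-2 + \frac{-1 + \frac{1}{3} \left(-2\right)}{6}\right) 0 = T \left(-2 + \frac{-1 - \frac{2}{3}}{6}\right) 0 = T \left(-2 + \frac{1}{6} \left(- \frac{5}{3}\right)\right) 0 = T \left(-2 - \frac{5}{18}\right) 0 = T \left(- \frac{41}{18}\right) 0 = - \frac{41 T}{18} \cdot 0 = 0$)
$Y{\left(v,V \right)} = \frac{47}{9} + V^{2}$ ($Y{\left(v,V \right)} = \left(3 + V^{2}\right) - - \frac{20}{9} = \left(3 + V^{2}\right) + \frac{20}{9} = \frac{47}{9} + V^{2}$)
$Y^{4}{\left(8,B{\left(2 \right)} \right)} = \left(\frac{47}{9} + 0^{2}\right)^{4} = \left(\frac{47}{9} + 0\right)^{4} = \left(\frac{47}{9}\right)^{4} = \frac{4879681}{6561}$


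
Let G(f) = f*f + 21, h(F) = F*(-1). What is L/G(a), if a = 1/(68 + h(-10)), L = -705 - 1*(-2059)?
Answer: 8237736/127765 ≈ 64.476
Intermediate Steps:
h(F) = -F
L = 1354 (L = -705 + 2059 = 1354)
a = 1/78 (a = 1/(68 - 1*(-10)) = 1/(68 + 10) = 1/78 ≈ 0.012821)
G(f) = 21 + f² (G(f) = f² + 21 = 21 + f²)
L/G(a) = 1354/(21 + (1/78)²) = 1354/(21 + 1/6084) = 1354/(127765/6084) = 1354*(6084/127765) = 8237736/127765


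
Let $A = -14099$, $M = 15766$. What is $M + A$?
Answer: $1667$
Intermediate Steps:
$M + A = 15766 - 14099 = 1667$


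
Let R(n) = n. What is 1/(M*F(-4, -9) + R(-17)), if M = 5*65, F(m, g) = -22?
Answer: -1/7167 ≈ -0.00013953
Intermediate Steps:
M = 325
1/(M*F(-4, -9) + R(-17)) = 1/(325*(-22) - 17) = 1/(-7150 - 17) = 1/(-7167) = -1/7167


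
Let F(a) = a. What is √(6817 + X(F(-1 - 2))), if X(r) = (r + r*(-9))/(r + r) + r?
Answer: √6810 ≈ 82.523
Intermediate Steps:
X(r) = -4 + r (X(r) = (r - 9*r)/((2*r)) + r = (-8*r)*(1/(2*r)) + r = -4 + r)
√(6817 + X(F(-1 - 2))) = √(6817 + (-4 + (-1 - 2))) = √(6817 + (-4 - 3)) = √(6817 - 7) = √6810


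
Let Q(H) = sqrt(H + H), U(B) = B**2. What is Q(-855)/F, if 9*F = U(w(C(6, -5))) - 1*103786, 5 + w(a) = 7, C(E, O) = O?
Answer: -9*I*sqrt(190)/34594 ≈ -0.0035861*I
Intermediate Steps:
w(a) = 2 (w(a) = -5 + 7 = 2)
Q(H) = sqrt(2)*sqrt(H) (Q(H) = sqrt(2*H) = sqrt(2)*sqrt(H))
F = -34594/3 (F = (2**2 - 1*103786)/9 = (4 - 103786)/9 = (1/9)*(-103782) = -34594/3 ≈ -11531.)
Q(-855)/F = (sqrt(2)*sqrt(-855))/(-34594/3) = (sqrt(2)*(3*I*sqrt(95)))*(-3/34594) = (3*I*sqrt(190))*(-3/34594) = -9*I*sqrt(190)/34594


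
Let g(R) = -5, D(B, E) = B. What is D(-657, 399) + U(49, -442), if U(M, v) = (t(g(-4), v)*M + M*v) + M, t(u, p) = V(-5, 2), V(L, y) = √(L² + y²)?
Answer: -22266 + 49*√29 ≈ -22002.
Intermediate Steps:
t(u, p) = √29 (t(u, p) = √((-5)² + 2²) = √(25 + 4) = √29)
U(M, v) = M + M*v + M*√29 (U(M, v) = (√29*M + M*v) + M = (M*√29 + M*v) + M = (M*v + M*√29) + M = M + M*v + M*√29)
D(-657, 399) + U(49, -442) = -657 + 49*(1 - 442 + √29) = -657 + 49*(-441 + √29) = -657 + (-21609 + 49*√29) = -22266 + 49*√29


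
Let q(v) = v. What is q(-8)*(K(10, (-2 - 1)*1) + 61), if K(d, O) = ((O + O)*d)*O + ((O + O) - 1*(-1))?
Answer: -1888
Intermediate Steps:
K(d, O) = 1 + 2*O + 2*d*O**2 (K(d, O) = ((2*O)*d)*O + (2*O + 1) = (2*O*d)*O + (1 + 2*O) = 2*d*O**2 + (1 + 2*O) = 1 + 2*O + 2*d*O**2)
q(-8)*(K(10, (-2 - 1)*1) + 61) = -8*((1 + 2*((-2 - 1)*1) + 2*10*((-2 - 1)*1)**2) + 61) = -8*((1 + 2*(-3*1) + 2*10*(-3*1)**2) + 61) = -8*((1 + 2*(-3) + 2*10*(-3)**2) + 61) = -8*((1 - 6 + 2*10*9) + 61) = -8*((1 - 6 + 180) + 61) = -8*(175 + 61) = -8*236 = -1888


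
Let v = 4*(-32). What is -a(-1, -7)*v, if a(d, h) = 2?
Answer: 256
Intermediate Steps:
v = -128
-a(-1, -7)*v = -2*(-128) = -1*(-256) = 256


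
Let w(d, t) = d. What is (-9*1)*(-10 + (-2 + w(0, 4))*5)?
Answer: 180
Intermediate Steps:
(-9*1)*(-10 + (-2 + w(0, 4))*5) = (-9*1)*(-10 + (-2 + 0)*5) = -9*(-10 - 2*5) = -9*(-10 - 10) = -9*(-20) = 180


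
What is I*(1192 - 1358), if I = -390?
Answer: 64740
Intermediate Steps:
I*(1192 - 1358) = -390*(1192 - 1358) = -390*(-166) = 64740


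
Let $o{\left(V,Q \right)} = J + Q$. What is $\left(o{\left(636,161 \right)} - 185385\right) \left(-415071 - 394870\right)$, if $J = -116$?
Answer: $150114464940$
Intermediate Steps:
$o{\left(V,Q \right)} = -116 + Q$
$\left(o{\left(636,161 \right)} - 185385\right) \left(-415071 - 394870\right) = \left(\left(-116 + 161\right) - 185385\right) \left(-415071 - 394870\right) = \left(45 - 185385\right) \left(-809941\right) = \left(-185340\right) \left(-809941\right) = 150114464940$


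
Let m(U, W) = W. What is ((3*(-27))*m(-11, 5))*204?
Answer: -82620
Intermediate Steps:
((3*(-27))*m(-11, 5))*204 = ((3*(-27))*5)*204 = -81*5*204 = -405*204 = -82620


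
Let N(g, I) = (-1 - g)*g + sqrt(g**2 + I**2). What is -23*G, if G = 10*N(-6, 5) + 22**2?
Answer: -4232 - 230*sqrt(61) ≈ -6028.4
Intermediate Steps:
N(g, I) = sqrt(I**2 + g**2) + g*(-1 - g) (N(g, I) = g*(-1 - g) + sqrt(I**2 + g**2) = sqrt(I**2 + g**2) + g*(-1 - g))
G = 184 + 10*sqrt(61) (G = 10*(sqrt(5**2 + (-6)**2) - 1*(-6) - 1*(-6)**2) + 22**2 = 10*(sqrt(25 + 36) + 6 - 1*36) + 484 = 10*(sqrt(61) + 6 - 36) + 484 = 10*(-30 + sqrt(61)) + 484 = (-300 + 10*sqrt(61)) + 484 = 184 + 10*sqrt(61) ≈ 262.10)
-23*G = -23*(184 + 10*sqrt(61)) = -4232 - 230*sqrt(61)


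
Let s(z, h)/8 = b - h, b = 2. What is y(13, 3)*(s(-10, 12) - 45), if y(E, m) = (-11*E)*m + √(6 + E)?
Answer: 53625 - 125*√19 ≈ 53080.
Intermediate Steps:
s(z, h) = 16 - 8*h (s(z, h) = 8*(2 - h) = 16 - 8*h)
y(E, m) = √(6 + E) - 11*E*m (y(E, m) = -11*E*m + √(6 + E) = √(6 + E) - 11*E*m)
y(13, 3)*(s(-10, 12) - 45) = (√(6 + 13) - 11*13*3)*((16 - 8*12) - 45) = (√19 - 429)*((16 - 96) - 45) = (-429 + √19)*(-80 - 45) = (-429 + √19)*(-125) = 53625 - 125*√19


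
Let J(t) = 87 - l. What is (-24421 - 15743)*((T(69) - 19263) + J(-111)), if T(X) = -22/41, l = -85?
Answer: 31438491492/41 ≈ 7.6679e+8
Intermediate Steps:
T(X) = -22/41 (T(X) = -22*1/41 = -22/41)
J(t) = 172 (J(t) = 87 - 1*(-85) = 87 + 85 = 172)
(-24421 - 15743)*((T(69) - 19263) + J(-111)) = (-24421 - 15743)*((-22/41 - 19263) + 172) = -40164*(-789805/41 + 172) = -40164*(-782753/41) = 31438491492/41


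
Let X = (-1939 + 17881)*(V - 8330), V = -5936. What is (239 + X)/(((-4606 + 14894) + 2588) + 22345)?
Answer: -227428333/35221 ≈ -6457.2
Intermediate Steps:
X = -227428572 (X = (-1939 + 17881)*(-5936 - 8330) = 15942*(-14266) = -227428572)
(239 + X)/(((-4606 + 14894) + 2588) + 22345) = (239 - 227428572)/(((-4606 + 14894) + 2588) + 22345) = -227428333/((10288 + 2588) + 22345) = -227428333/(12876 + 22345) = -227428333/35221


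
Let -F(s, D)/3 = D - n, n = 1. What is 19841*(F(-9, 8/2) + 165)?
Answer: 3095196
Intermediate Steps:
F(s, D) = 3 - 3*D (F(s, D) = -3*(D - 1*1) = -3*(D - 1) = -3*(-1 + D) = 3 - 3*D)
19841*(F(-9, 8/2) + 165) = 19841*((3 - 24/2) + 165) = 19841*((3 - 3*4) + 165) = 19841*((3 - 12) + 165) = 19841*(-9 + 165) = 19841*156 = 3095196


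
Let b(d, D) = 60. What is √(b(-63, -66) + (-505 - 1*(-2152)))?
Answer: √1707 ≈ 41.316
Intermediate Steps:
√(b(-63, -66) + (-505 - 1*(-2152))) = √(60 + (-505 - 1*(-2152))) = √(60 + (-505 + 2152)) = √(60 + 1647) = √1707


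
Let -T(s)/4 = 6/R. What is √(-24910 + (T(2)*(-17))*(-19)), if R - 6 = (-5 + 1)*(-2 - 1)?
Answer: I*√228066/3 ≈ 159.19*I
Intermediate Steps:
R = 18 (R = 6 + (-5 + 1)*(-2 - 1) = 6 - 4*(-3) = 6 + 12 = 18)
T(s) = -4/3 (T(s) = -24/18 = -4*⅓ = -4/3)
√(-24910 + (T(2)*(-17))*(-19)) = √(-24910 - 4/3*(-17)*(-19)) = √(-24910 + (68/3)*(-19)) = √(-24910 - 1292/3) = √(-76022/3) = I*√228066/3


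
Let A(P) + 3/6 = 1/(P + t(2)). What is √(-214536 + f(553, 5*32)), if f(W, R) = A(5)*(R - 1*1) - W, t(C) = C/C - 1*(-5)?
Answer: I*√104134558/22 ≈ 463.85*I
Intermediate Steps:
t(C) = 6 (t(C) = 1 + 5 = 6)
A(P) = -½ + 1/(6 + P) (A(P) = -½ + 1/(P + 6) = -½ + 1/(6 + P))
f(W, R) = 9/22 - W - 9*R/22 (f(W, R) = ((-4 - 1*5)/(2*(6 + 5)))*(R - 1*1) - W = ((½)*(-4 - 5)/11)*(R - 1) - W = ((½)*(1/11)*(-9))*(-1 + R) - W = -9*(-1 + R)/22 - W = (9/22 - 9*R/22) - W = 9/22 - W - 9*R/22)
√(-214536 + f(553, 5*32)) = √(-214536 + (9/22 - 1*553 - 45*32/22)) = √(-214536 + (9/22 - 553 - 9/22*160)) = √(-214536 + (9/22 - 553 - 720/11)) = √(-214536 - 13597/22) = √(-4733389/22) = I*√104134558/22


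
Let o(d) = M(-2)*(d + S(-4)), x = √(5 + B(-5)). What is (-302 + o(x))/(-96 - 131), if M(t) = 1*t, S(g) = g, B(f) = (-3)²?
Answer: 294/227 + 2*√14/227 ≈ 1.3281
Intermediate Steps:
B(f) = 9
M(t) = t
x = √14 (x = √(5 + 9) = √14 ≈ 3.7417)
o(d) = 8 - 2*d (o(d) = -2*(d - 4) = -2*(-4 + d) = 8 - 2*d)
(-302 + o(x))/(-96 - 131) = (-302 + (8 - 2*√14))/(-96 - 131) = (-294 - 2*√14)/(-227) = (-294 - 2*√14)*(-1/227) = 294/227 + 2*√14/227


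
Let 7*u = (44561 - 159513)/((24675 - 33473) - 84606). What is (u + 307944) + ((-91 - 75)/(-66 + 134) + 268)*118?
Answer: 942781071409/2778769 ≈ 3.3928e+5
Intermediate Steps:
u = 28738/163457 (u = ((44561 - 159513)/((24675 - 33473) - 84606))/7 = (-114952/(-8798 - 84606))/7 = (-114952/(-93404))/7 = (-114952*(-1/93404))/7 = (⅐)*(28738/23351) = 28738/163457 ≈ 0.17581)
(u + 307944) + ((-91 - 75)/(-66 + 134) + 268)*118 = (28738/163457 + 307944) + ((-91 - 75)/(-66 + 134) + 268)*118 = 50335631146/163457 + (-166/68 + 268)*118 = 50335631146/163457 + (-166*1/68 + 268)*118 = 50335631146/163457 + (-83/34 + 268)*118 = 50335631146/163457 + (9029/34)*118 = 50335631146/163457 + 532711/17 = 942781071409/2778769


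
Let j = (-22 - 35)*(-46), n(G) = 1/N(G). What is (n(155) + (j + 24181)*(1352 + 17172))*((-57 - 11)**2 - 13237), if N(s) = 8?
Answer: -34210751394501/8 ≈ -4.2763e+12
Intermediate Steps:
n(G) = 1/8
j = 2622 (j = -57*(-46) = 2622)
(n(155) + (j + 24181)*(1352 + 17172))*((-57 - 11)**2 - 13237) = (1/8 + (2622 + 24181)*(1352 + 17172))*((-57 - 11)**2 - 13237) = (1/8 + 26803*18524)*((-68)**2 - 13237) = (1/8 + 496498772)*(4624 - 13237) = (3971990177/8)*(-8613) = -34210751394501/8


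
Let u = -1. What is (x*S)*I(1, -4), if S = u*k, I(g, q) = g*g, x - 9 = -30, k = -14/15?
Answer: -98/5 ≈ -19.600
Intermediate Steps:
k = -14/15 (k = -14*1/15 = -14/15 ≈ -0.93333)
x = -21 (x = 9 - 30 = -21)
I(g, q) = g²
S = 14/15 (S = -1*(-14/15) = 14/15 ≈ 0.93333)
(x*S)*I(1, -4) = -21*14/15*1² = -98/5*1 = -98/5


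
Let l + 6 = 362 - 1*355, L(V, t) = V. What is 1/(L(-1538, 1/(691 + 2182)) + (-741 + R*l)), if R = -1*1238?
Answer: -1/3517 ≈ -0.00028433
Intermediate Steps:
R = -1238
l = 1 (l = -6 + (362 - 1*355) = -6 + (362 - 355) = -6 + 7 = 1)
1/(L(-1538, 1/(691 + 2182)) + (-741 + R*l)) = 1/(-1538 + (-741 - 1238*1)) = 1/(-1538 + (-741 - 1238)) = 1/(-1538 - 1979) = 1/(-3517) = -1/3517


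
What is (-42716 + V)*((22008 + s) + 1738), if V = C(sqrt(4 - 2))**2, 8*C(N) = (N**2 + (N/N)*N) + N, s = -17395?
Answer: -4340610003/16 + 6351*sqrt(2)/8 ≈ -2.7129e+8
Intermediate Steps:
C(N) = N/4 + N**2/8 (C(N) = ((N**2 + (N/N)*N) + N)/8 = ((N**2 + 1*N) + N)/8 = ((N**2 + N) + N)/8 = ((N + N**2) + N)/8 = (N**2 + 2*N)/8 = N/4 + N**2/8)
V = (2 + sqrt(2))**2/32 (V = (sqrt(4 - 2)*(2 + sqrt(4 - 2))/8)**2 = (sqrt(2)*(2 + sqrt(2))/8)**2 = (2 + sqrt(2))**2/32 ≈ 0.36428)
(-42716 + V)*((22008 + s) + 1738) = (-42716 + (2 + sqrt(2))**2/32)*((22008 - 17395) + 1738) = (-42716 + (2 + sqrt(2))**2/32)*(4613 + 1738) = (-42716 + (2 + sqrt(2))**2/32)*6351 = -271289316 + 6351*(2 + sqrt(2))**2/32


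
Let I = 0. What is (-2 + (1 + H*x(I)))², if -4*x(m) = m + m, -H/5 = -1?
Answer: 1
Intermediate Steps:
H = 5 (H = -5*(-1) = 5)
x(m) = -m/2 (x(m) = -(m + m)/4 = -m/2)
(-2 + (1 + H*x(I)))² = (-2 + (1 + 5*(-½*0)))² = (-2 + (1 + 5*0))² = (-2 + (1 + 0))² = (-2 + 1)² = (-1)² = 1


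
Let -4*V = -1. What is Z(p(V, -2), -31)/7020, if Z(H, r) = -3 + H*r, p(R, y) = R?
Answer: -43/28080 ≈ -0.0015313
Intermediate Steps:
V = 1/4 (V = -1/4*(-1) = 1/4 ≈ 0.25000)
Z(p(V, -2), -31)/7020 = (-3 + (1/4)*(-31))/7020 = (-3 - 31/4)*(1/7020) = -43/4*1/7020 = -43/28080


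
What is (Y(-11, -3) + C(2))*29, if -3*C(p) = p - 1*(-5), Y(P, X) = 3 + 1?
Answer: 145/3 ≈ 48.333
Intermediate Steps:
Y(P, X) = 4
C(p) = -5/3 - p/3 (C(p) = -(p - 1*(-5))/3 = -(p + 5)/3 = -(5 + p)/3 = -5/3 - p/3)
(Y(-11, -3) + C(2))*29 = (4 + (-5/3 - 1/3*2))*29 = (4 + (-5/3 - 2/3))*29 = (4 - 7/3)*29 = (5/3)*29 = 145/3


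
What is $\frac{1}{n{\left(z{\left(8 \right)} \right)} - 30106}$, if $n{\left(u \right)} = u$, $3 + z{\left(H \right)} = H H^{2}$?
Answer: $- \frac{1}{29597} \approx -3.3787 \cdot 10^{-5}$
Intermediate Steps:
$z{\left(H \right)} = -3 + H^{3}$ ($z{\left(H \right)} = -3 + H H^{2} = -3 + H^{3}$)
$\frac{1}{n{\left(z{\left(8 \right)} \right)} - 30106} = \frac{1}{\left(-3 + 8^{3}\right) - 30106} = \frac{1}{\left(-3 + 512\right) - 30106} = \frac{1}{509 - 30106} = \frac{1}{-29597} = - \frac{1}{29597}$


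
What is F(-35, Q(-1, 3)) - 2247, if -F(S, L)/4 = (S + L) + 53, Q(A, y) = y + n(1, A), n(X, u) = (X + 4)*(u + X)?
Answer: -2331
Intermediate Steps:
n(X, u) = (4 + X)*(X + u)
Q(A, y) = 5 + y + 5*A (Q(A, y) = y + (1**2 + 4*1 + 4*A + 1*A) = y + (1 + 4 + 4*A + A) = y + (5 + 5*A) = 5 + y + 5*A)
F(S, L) = -212 - 4*L - 4*S (F(S, L) = -4*((S + L) + 53) = -4*((L + S) + 53) = -4*(53 + L + S) = -212 - 4*L - 4*S)
F(-35, Q(-1, 3)) - 2247 = (-212 - 4*(5 + 3 + 5*(-1)) - 4*(-35)) - 2247 = (-212 - 4*(5 + 3 - 5) + 140) - 2247 = (-212 - 4*3 + 140) - 2247 = (-212 - 12 + 140) - 2247 = -84 - 2247 = -2331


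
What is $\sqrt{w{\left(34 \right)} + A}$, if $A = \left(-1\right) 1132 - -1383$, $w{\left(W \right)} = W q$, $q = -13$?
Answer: $i \sqrt{191} \approx 13.82 i$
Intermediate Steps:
$w{\left(W \right)} = - 13 W$ ($w{\left(W \right)} = W \left(-13\right) = - 13 W$)
$A = 251$ ($A = -1132 + 1383 = 251$)
$\sqrt{w{\left(34 \right)} + A} = \sqrt{\left(-13\right) 34 + 251} = \sqrt{-442 + 251} = \sqrt{-191} = i \sqrt{191}$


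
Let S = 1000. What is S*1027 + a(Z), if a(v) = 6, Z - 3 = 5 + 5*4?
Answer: 1027006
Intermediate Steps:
Z = 28 (Z = 3 + (5 + 5*4) = 3 + (5 + 20) = 3 + 25 = 28)
S*1027 + a(Z) = 1000*1027 + 6 = 1027000 + 6 = 1027006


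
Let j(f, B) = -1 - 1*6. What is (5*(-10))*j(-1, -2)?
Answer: 350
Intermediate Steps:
j(f, B) = -7 (j(f, B) = -1 - 6 = -7)
(5*(-10))*j(-1, -2) = (5*(-10))*(-7) = -50*(-7) = 350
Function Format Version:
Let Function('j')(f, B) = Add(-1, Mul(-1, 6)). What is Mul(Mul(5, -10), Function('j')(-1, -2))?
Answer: 350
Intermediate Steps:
Function('j')(f, B) = -7 (Function('j')(f, B) = Add(-1, -6) = -7)
Mul(Mul(5, -10), Function('j')(-1, -2)) = Mul(Mul(5, -10), -7) = Mul(-50, -7) = 350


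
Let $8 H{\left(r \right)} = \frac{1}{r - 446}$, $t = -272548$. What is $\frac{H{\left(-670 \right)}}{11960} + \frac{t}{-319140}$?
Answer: $\frac{32335966519}{37863790848} \approx 0.85401$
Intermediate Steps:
$H{\left(r \right)} = \frac{1}{8 \left(-446 + r\right)}$ ($H{\left(r \right)} = \frac{1}{8 \left(r - 446\right)} = \frac{1}{8 \left(-446 + r\right)}$)
$\frac{H{\left(-670 \right)}}{11960} + \frac{t}{-319140} = \frac{\frac{1}{8} \frac{1}{-446 - 670}}{11960} - \frac{272548}{-319140} = \frac{1}{8 \left(-1116\right)} \frac{1}{11960} - - \frac{68137}{79785} = \frac{1}{8} \left(- \frac{1}{1116}\right) \frac{1}{11960} + \frac{68137}{79785} = \left(- \frac{1}{8928}\right) \frac{1}{11960} + \frac{68137}{79785} = - \frac{1}{106778880} + \frac{68137}{79785} = \frac{32335966519}{37863790848}$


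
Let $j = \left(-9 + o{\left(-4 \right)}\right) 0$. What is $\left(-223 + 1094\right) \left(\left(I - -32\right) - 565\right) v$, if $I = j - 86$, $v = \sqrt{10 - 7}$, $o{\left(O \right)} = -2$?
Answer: $- 539149 \sqrt{3} \approx -9.3383 \cdot 10^{5}$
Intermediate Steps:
$j = 0$ ($j = \left(-9 - 2\right) 0 = \left(-11\right) 0 = 0$)
$v = \sqrt{3} \approx 1.732$
$I = -86$ ($I = 0 - 86 = -86$)
$\left(-223 + 1094\right) \left(\left(I - -32\right) - 565\right) v = \left(-223 + 1094\right) \left(\left(-86 - -32\right) - 565\right) \sqrt{3} = 871 \left(\left(-86 + 32\right) - 565\right) \sqrt{3} = 871 \left(-54 - 565\right) \sqrt{3} = 871 \left(-619\right) \sqrt{3} = - 539149 \sqrt{3}$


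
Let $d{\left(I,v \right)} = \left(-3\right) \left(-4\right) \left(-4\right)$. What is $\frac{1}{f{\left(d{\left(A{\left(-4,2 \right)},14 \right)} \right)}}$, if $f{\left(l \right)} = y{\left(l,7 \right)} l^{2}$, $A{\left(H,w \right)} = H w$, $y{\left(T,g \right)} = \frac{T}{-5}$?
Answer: $\frac{5}{110592} \approx 4.5211 \cdot 10^{-5}$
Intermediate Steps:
$y{\left(T,g \right)} = - \frac{T}{5}$ ($y{\left(T,g \right)} = T \left(- \frac{1}{5}\right) = - \frac{T}{5}$)
$d{\left(I,v \right)} = -48$ ($d{\left(I,v \right)} = 12 \left(-4\right) = -48$)
$f{\left(l \right)} = - \frac{l^{3}}{5}$ ($f{\left(l \right)} = - \frac{l}{5} l^{2} = - \frac{l^{3}}{5}$)
$\frac{1}{f{\left(d{\left(A{\left(-4,2 \right)},14 \right)} \right)}} = \frac{1}{\left(- \frac{1}{5}\right) \left(-48\right)^{3}} = \frac{1}{\left(- \frac{1}{5}\right) \left(-110592\right)} = \frac{1}{\frac{110592}{5}} = \frac{5}{110592}$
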